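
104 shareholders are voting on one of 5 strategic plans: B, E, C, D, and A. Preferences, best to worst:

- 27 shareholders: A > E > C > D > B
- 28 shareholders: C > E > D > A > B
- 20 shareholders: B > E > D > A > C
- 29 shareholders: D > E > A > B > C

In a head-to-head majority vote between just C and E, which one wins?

E

Voters preferring C to E: 28; preferring E to C: 76.
E wins the head-to-head.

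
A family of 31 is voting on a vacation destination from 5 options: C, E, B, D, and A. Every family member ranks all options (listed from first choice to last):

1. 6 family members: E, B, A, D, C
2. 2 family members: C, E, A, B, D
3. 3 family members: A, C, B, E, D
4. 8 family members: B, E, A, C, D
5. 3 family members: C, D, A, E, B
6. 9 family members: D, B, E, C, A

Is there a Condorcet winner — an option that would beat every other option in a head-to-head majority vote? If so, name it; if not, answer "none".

B vs C: 23–8 for B.
B vs E: 20–11 for B.
B vs D: 19–12 for B.
B vs A: 23–8 for B.
B beats every other option head-to-head.

B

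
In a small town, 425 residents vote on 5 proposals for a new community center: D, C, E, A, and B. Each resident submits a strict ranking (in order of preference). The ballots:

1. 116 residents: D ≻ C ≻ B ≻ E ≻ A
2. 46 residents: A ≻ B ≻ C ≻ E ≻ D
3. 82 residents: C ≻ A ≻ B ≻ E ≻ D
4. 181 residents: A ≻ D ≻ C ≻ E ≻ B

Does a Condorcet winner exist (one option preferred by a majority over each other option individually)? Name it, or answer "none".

A

A vs D: 309–116 for A.
A vs C: 227–198 for A.
A vs E: 309–116 for A.
A vs B: 309–116 for A.
A beats every other option head-to-head.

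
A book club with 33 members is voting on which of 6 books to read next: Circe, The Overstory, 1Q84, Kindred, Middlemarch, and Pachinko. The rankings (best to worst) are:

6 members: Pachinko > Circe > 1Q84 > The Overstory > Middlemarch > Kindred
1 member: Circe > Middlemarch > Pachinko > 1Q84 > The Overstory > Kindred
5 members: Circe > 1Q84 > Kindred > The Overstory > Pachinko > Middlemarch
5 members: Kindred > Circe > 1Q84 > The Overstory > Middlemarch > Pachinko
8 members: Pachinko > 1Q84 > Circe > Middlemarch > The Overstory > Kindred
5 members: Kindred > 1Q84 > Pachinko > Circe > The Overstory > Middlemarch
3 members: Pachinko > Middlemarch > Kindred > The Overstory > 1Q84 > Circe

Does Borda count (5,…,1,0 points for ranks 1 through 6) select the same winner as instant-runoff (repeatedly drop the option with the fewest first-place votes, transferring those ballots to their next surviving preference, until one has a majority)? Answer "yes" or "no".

no

Borda — scores: Circe 108, The Overstory 52, 1Q84 110, Kindred 74, Middlemarch 43, Pachinko 108. Winner: 1Q84.
Instant-runoff — R1 Circe 6, The Overstory 0, 1Q84 0, Kindred 10, Middlemarch 0, Pachinko 17 (Pachinko winner). Winner: Pachinko.
The two methods disagree.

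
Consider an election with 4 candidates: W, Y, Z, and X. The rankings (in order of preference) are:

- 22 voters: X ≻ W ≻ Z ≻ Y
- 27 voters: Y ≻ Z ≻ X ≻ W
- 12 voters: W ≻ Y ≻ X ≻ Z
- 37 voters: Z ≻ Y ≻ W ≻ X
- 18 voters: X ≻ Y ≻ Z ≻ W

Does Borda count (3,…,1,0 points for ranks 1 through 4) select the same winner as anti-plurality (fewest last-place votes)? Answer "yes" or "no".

Borda — scores: W 117, Y 215, Z 205, X 159. Winner: Y.
Anti-plurality — last-place votes: W 45, Y 22, Z 12, X 37. Winner: Z.
The two methods disagree.

no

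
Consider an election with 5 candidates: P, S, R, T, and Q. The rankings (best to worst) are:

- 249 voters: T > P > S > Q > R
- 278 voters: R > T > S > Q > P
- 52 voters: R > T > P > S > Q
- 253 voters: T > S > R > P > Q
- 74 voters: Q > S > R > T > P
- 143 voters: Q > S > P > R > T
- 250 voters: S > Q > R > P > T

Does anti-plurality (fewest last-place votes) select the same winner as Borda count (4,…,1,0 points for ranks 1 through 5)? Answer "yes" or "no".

Anti-plurality — last-place votes: P 352, S 0, R 249, T 393, Q 305. Winner: S.
Borda — scores: P 1640, S 3516, R 2617, T 3072, Q 2145. Winner: S.
The two methods agree.

yes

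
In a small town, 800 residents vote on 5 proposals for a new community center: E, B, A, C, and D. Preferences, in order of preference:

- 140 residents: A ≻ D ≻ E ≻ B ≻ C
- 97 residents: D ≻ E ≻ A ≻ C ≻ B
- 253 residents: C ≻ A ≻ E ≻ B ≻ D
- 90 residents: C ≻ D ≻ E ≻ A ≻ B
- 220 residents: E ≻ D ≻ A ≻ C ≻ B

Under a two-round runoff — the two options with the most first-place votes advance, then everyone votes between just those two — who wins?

E

Round 1 first-place votes: E 220, B 0, A 140, C 343, D 97.
C and E advance.
Runoff: C is preferred to E by 343 voters; E by 457.
E wins the runoff.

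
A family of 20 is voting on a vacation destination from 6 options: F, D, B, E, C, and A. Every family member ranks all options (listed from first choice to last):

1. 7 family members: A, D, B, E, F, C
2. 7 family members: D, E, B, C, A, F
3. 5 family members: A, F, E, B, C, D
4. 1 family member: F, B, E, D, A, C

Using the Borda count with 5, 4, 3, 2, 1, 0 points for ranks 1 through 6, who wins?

A

F: 7·1 + 7·0 + 5·4 + 1·5 = 32
D: 7·4 + 7·5 + 5·0 + 1·2 = 65
B: 7·3 + 7·3 + 5·2 + 1·4 = 56
E: 7·2 + 7·4 + 5·3 + 1·3 = 60
C: 7·0 + 7·2 + 5·1 + 1·0 = 19
A: 7·5 + 7·1 + 5·5 + 1·1 = 68
A has the highest Borda score (68).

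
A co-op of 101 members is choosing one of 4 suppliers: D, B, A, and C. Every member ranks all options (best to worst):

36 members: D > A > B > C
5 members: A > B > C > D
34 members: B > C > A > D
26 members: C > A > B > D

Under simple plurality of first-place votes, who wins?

D

First-place votes: D 36, B 34, A 5, C 26.
D has the most first-place votes.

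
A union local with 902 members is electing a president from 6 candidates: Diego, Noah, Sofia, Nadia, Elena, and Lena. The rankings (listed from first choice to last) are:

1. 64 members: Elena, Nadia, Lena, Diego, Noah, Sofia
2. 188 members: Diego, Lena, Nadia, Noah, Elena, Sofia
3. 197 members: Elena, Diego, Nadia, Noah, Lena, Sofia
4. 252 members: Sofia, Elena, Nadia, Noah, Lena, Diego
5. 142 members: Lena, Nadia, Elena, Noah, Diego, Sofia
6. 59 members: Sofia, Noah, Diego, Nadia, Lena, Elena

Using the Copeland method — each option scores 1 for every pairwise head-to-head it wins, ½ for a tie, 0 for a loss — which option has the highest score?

Elena

Diego: beats Sofia; loses to Noah, Nadia, Elena, and Lena → score 1.
Noah: beats Diego, Sofia, and Lena; loses to Nadia and Elena → score 3.
Sofia: loses to Diego, Noah, Nadia, Elena, and Lena → score 0.
Nadia: beats Diego, Noah, Sofia, and Lena; loses to Elena → score 4.
Elena: beats Diego, Noah, Sofia, Nadia, and Lena → score 5.
Lena: beats Diego and Sofia; loses to Noah, Nadia, and Elena → score 2.
Elena has the best pairwise record.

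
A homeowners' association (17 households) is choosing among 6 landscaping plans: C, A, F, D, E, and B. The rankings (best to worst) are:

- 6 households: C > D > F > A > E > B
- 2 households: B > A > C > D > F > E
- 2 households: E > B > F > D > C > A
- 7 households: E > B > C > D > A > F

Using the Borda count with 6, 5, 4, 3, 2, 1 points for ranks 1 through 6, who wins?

C: 6·6 + 2·4 + 2·2 + 7·4 = 76
A: 6·3 + 2·5 + 2·1 + 7·2 = 44
F: 6·4 + 2·2 + 2·4 + 7·1 = 43
D: 6·5 + 2·3 + 2·3 + 7·3 = 63
E: 6·2 + 2·1 + 2·6 + 7·6 = 68
B: 6·1 + 2·6 + 2·5 + 7·5 = 63
C has the highest Borda score (76).

C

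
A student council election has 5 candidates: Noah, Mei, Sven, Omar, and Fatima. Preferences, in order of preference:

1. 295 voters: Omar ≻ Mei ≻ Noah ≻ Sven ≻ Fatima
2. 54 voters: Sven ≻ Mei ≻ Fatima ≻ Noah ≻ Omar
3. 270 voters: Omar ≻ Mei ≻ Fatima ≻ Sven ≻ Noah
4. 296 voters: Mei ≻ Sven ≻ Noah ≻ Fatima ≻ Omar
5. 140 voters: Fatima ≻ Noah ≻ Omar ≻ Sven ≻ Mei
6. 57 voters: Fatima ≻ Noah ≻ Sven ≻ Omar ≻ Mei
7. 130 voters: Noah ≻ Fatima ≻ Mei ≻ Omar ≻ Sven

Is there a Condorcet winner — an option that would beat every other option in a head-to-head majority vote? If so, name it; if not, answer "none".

Checking pairwise contests:
Mei beats Noah 915–327.
Omar beats Mei 762–480.
Noah beats Sven 622–620.
Noah beats Omar 677–565.
Noah beats Fatima 721–521.
Every option loses at least one head-to-head, so there is no Condorcet winner.

none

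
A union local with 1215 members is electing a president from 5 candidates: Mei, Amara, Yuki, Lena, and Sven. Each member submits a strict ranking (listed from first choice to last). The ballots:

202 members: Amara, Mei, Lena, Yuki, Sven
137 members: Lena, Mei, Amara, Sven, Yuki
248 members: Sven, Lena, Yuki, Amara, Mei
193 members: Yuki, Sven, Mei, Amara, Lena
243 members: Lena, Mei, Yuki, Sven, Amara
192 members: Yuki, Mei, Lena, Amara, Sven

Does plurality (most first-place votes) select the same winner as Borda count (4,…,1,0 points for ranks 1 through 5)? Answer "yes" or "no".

no

Plurality — first-place votes: Mei 0, Amara 202, Yuki 385, Lena 380, Sven 248. Winner: Yuki.
Borda — scores: Mei 2708, Amara 1715, Yuki 2724, Lena 3052, Sven 1951. Winner: Lena.
The two methods disagree.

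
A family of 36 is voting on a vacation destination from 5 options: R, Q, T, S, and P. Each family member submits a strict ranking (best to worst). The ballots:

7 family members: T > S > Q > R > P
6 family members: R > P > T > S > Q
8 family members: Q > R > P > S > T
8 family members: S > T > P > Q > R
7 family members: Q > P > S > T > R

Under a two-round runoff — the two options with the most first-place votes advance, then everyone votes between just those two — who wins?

S

Round 1 first-place votes: R 6, Q 15, T 7, S 8, P 0.
Q and S advance.
Runoff: Q is preferred to S by 15 voters; S by 21.
S wins the runoff.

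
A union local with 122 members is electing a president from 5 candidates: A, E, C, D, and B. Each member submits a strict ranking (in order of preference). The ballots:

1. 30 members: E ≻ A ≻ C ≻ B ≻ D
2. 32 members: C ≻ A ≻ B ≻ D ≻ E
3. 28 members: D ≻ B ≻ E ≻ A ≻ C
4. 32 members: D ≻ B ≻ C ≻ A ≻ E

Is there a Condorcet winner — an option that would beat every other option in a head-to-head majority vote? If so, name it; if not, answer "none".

C vs A: 64–58 for C.
C vs E: 64–58 for C.
C vs D: 62–60 for C.
C vs B: 62–60 for C.
C beats every other option head-to-head.

C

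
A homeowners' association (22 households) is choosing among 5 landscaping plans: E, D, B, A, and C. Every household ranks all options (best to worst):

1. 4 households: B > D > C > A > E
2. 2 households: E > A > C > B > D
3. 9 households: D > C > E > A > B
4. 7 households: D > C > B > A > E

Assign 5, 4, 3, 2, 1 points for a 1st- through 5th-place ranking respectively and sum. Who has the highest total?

D

E: 4·1 + 2·5 + 9·3 + 7·1 = 48
D: 4·4 + 2·1 + 9·5 + 7·5 = 98
B: 4·5 + 2·2 + 9·1 + 7·3 = 54
A: 4·2 + 2·4 + 9·2 + 7·2 = 48
C: 4·3 + 2·3 + 9·4 + 7·4 = 82
D has the highest Borda score (98).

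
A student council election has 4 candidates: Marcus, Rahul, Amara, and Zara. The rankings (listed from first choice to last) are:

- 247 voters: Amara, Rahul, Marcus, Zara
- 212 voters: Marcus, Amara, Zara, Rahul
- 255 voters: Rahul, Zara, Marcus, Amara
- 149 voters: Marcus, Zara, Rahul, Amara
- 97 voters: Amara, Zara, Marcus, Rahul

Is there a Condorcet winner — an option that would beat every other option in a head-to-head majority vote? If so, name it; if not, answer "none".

none

Checking pairwise contests:
Rahul beats Marcus 502–458.
Amara beats Rahul 556–404.
Marcus beats Amara 616–344.
Marcus beats Zara 608–352.
Every option loses at least one head-to-head, so there is no Condorcet winner.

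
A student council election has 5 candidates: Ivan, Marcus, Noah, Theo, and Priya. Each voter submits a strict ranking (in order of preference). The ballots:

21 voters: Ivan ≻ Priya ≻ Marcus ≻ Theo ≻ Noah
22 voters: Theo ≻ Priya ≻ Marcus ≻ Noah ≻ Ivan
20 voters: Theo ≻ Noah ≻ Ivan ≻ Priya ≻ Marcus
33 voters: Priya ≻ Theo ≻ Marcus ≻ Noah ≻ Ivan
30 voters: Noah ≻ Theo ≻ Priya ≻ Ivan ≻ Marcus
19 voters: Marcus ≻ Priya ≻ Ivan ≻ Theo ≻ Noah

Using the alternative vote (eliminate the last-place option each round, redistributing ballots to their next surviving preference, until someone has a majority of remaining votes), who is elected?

Round 1: Ivan 21, Marcus 19, Noah 30, Theo 42, Priya 33. Eliminate Marcus.
Round 2: Ivan 21, Noah 30, Theo 42, Priya 52. Eliminate Ivan.
Round 3: Noah 30, Theo 42, Priya 73. Priya has a majority.

Priya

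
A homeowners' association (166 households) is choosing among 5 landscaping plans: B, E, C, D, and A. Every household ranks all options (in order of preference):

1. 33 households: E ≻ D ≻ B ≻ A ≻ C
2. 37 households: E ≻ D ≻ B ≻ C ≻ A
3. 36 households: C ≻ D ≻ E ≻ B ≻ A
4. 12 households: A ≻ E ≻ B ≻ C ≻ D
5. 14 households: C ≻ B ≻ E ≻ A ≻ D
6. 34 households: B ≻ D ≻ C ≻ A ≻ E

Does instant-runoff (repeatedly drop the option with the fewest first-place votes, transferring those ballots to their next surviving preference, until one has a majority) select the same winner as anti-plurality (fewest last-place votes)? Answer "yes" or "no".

no

Instant-runoff — R1 B 34, E 70, C 50, D 0, A 12 (D out); R2 B 34, E 70, C 50, A 12 (A out); R3 B 34, E 82, C 50 (B out); R4 E 82, C 84 (C winner). Winner: C.
Anti-plurality — last-place votes: B 0, E 34, C 33, D 26, A 73. Winner: B.
The two methods disagree.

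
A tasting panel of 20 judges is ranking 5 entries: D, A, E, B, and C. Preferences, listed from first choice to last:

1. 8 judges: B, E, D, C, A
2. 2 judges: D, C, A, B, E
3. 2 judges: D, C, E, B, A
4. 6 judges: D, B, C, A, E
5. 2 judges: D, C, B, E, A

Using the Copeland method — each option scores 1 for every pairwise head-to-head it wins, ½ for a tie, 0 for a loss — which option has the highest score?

D

D: beats A, E, B, and C → score 4.
A: loses to D, E, B, and C → score 0.
E: beats A; loses to D, B, and C → score 1.
B: beats A, E, and C; loses to D → score 3.
C: beats A and E; loses to D and B → score 2.
D has the best pairwise record.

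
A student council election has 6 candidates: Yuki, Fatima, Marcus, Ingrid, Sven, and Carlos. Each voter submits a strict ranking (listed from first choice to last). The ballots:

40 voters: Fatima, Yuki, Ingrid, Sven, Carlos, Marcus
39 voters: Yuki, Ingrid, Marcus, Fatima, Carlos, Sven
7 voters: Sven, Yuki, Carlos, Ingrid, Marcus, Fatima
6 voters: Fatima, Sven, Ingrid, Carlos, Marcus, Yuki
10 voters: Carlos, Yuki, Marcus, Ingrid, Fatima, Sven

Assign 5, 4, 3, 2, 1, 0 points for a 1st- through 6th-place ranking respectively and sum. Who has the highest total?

Yuki

Yuki: 40·4 + 39·5 + 7·4 + 6·0 + 10·4 = 423
Fatima: 40·5 + 39·2 + 7·0 + 6·5 + 10·1 = 318
Marcus: 40·0 + 39·3 + 7·1 + 6·1 + 10·3 = 160
Ingrid: 40·3 + 39·4 + 7·2 + 6·3 + 10·2 = 328
Sven: 40·2 + 39·0 + 7·5 + 6·4 + 10·0 = 139
Carlos: 40·1 + 39·1 + 7·3 + 6·2 + 10·5 = 162
Yuki has the highest Borda score (423).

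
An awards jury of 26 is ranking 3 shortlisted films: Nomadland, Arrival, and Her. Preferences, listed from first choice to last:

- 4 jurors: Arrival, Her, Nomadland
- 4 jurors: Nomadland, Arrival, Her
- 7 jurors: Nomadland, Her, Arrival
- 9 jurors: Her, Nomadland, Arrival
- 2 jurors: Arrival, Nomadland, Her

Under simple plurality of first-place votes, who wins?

Nomadland

First-place votes: Nomadland 11, Arrival 6, Her 9.
Nomadland has the most first-place votes.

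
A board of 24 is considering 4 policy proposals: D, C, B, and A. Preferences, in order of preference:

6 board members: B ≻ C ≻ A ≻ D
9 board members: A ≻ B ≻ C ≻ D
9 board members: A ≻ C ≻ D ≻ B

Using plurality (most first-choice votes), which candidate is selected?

A

First-place votes: D 0, C 0, B 6, A 18.
A has the most first-place votes.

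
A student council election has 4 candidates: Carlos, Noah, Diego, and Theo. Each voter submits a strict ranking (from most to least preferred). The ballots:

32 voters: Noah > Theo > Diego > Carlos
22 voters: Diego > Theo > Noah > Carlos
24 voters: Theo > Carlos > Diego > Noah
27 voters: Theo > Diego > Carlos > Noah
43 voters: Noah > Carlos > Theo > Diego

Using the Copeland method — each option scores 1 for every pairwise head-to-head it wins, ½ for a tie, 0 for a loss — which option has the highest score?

Carlos: loses to Noah, Diego, and Theo → score 0.
Noah: beats Carlos, Diego, and Theo → score 3.
Diego: beats Carlos; loses to Noah and Theo → score 1.
Theo: beats Carlos and Diego; loses to Noah → score 2.
Noah has the best pairwise record.

Noah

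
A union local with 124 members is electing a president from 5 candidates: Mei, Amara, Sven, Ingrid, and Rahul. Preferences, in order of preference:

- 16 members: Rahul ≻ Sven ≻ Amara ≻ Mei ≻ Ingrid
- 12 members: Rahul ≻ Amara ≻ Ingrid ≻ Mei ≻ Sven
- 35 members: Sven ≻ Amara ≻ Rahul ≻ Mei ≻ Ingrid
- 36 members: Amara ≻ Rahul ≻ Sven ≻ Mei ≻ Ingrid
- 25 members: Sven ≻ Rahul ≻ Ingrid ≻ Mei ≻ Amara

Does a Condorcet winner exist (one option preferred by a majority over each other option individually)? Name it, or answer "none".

Checking pairwise contests:
Amara beats Mei 99–25.
Sven beats Amara 76–48.
Rahul beats Sven 64–60.
Mei beats Ingrid 87–37.
Amara beats Rahul 71–53.
Every option loses at least one head-to-head, so there is no Condorcet winner.

none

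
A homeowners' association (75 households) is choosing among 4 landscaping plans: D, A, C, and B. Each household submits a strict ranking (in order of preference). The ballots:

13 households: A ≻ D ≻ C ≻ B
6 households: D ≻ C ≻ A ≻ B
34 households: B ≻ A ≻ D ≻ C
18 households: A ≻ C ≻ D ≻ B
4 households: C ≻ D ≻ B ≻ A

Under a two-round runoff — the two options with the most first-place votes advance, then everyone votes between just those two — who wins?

B

Round 1 first-place votes: D 6, A 31, C 4, B 34.
B and A advance.
Runoff: B is preferred to A by 38 voters; A by 37.
B wins the runoff.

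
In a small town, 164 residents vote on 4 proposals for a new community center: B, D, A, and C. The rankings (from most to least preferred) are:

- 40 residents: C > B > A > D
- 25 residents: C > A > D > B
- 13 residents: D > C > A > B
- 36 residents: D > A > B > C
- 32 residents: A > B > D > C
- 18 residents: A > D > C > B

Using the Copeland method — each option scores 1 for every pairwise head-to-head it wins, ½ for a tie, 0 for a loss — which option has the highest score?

A

B: loses to D, A, and C → score 0.
D: beats B and C; loses to A → score 2.
A: beats B, D, and C → score 3.
C: beats B; loses to D and A → score 1.
A has the best pairwise record.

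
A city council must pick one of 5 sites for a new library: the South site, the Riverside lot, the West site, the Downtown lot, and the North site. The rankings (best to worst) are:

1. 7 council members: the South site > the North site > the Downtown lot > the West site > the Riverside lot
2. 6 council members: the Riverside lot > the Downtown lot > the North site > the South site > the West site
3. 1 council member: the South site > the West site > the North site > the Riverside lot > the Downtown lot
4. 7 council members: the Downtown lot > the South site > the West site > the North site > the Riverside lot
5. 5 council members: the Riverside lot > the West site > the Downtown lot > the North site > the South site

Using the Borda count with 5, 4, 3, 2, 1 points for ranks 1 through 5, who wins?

the Downtown lot

the South site: 7·5 + 6·2 + 1·5 + 7·4 + 5·1 = 85
the Riverside lot: 7·1 + 6·5 + 1·2 + 7·1 + 5·5 = 71
the West site: 7·2 + 6·1 + 1·4 + 7·3 + 5·4 = 65
the Downtown lot: 7·3 + 6·4 + 1·1 + 7·5 + 5·3 = 96
the North site: 7·4 + 6·3 + 1·3 + 7·2 + 5·2 = 73
the Downtown lot has the highest Borda score (96).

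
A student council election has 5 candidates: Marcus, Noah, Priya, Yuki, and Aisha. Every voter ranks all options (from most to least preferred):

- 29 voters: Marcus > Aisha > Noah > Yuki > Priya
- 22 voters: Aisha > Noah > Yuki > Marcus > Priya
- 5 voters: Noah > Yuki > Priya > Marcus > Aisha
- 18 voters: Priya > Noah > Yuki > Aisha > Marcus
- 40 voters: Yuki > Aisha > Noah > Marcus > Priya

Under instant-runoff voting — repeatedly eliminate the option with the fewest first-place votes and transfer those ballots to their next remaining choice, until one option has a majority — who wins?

Yuki

Round 1: Marcus 29, Noah 5, Priya 18, Yuki 40, Aisha 22. Eliminate Noah.
Round 2: Marcus 29, Priya 18, Yuki 45, Aisha 22. Eliminate Priya.
Round 3: Marcus 29, Yuki 63, Aisha 22. Yuki has a majority.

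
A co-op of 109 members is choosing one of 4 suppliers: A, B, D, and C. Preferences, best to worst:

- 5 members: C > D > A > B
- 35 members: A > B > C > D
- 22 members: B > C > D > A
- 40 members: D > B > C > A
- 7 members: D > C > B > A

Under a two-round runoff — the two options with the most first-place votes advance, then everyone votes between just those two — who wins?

Round 1 first-place votes: A 35, B 22, D 47, C 5.
D and A advance.
Runoff: D is preferred to A by 74 voters; A by 35.
D wins the runoff.

D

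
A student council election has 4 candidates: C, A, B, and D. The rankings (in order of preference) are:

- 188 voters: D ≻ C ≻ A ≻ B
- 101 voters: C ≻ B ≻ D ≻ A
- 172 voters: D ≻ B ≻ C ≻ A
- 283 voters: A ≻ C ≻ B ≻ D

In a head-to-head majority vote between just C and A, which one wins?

C

Voters preferring C to A: 461; preferring A to C: 283.
C wins the head-to-head.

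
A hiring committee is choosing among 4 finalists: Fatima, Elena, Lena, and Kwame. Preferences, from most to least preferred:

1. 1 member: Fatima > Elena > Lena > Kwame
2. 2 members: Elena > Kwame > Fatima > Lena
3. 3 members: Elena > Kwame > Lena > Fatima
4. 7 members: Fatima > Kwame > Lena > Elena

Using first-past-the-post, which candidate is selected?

Fatima

First-place votes: Fatima 8, Elena 5, Lena 0, Kwame 0.
Fatima has the most first-place votes.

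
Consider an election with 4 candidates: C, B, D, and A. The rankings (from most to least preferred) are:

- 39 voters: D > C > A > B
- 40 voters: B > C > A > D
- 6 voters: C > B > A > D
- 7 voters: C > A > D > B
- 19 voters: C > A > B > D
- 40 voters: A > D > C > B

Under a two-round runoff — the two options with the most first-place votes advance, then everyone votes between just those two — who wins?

A

Round 1 first-place votes: C 32, B 40, D 39, A 40.
B and A advance.
Runoff: B is preferred to A by 46 voters; A by 105.
A wins the runoff.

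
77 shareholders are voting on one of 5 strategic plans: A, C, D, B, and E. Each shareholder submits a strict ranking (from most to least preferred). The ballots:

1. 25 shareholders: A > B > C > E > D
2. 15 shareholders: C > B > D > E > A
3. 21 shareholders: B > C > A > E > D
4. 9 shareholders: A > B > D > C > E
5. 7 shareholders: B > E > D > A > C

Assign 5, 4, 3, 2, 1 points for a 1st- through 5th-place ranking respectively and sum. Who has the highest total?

B

A: 25·5 + 15·1 + 21·3 + 9·5 + 7·2 = 262
C: 25·3 + 15·5 + 21·4 + 9·2 + 7·1 = 259
D: 25·1 + 15·3 + 21·1 + 9·3 + 7·3 = 139
B: 25·4 + 15·4 + 21·5 + 9·4 + 7·5 = 336
E: 25·2 + 15·2 + 21·2 + 9·1 + 7·4 = 159
B has the highest Borda score (336).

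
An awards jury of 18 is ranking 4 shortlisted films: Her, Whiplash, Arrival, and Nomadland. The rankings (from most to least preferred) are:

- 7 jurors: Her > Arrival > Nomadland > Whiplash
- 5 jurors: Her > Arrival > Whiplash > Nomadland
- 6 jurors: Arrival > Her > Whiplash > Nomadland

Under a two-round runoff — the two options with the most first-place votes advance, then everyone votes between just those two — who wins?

Her

Round 1 first-place votes: Her 12, Whiplash 0, Arrival 6, Nomadland 0.
Her and Arrival advance.
Runoff: Her is preferred to Arrival by 12 voters; Arrival by 6.
Her wins the runoff.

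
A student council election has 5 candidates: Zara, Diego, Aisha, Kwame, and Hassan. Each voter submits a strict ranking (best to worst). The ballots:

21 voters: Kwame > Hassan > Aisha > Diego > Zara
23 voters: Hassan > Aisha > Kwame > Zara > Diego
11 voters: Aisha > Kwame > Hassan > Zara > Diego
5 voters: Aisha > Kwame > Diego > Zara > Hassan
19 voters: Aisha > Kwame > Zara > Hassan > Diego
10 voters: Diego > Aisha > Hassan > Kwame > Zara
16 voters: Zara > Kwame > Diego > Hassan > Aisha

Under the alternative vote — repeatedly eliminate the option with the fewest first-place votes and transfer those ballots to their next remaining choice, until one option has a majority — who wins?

Round 1: Zara 16, Diego 10, Aisha 35, Kwame 21, Hassan 23. Eliminate Diego.
Round 2: Zara 16, Aisha 45, Kwame 21, Hassan 23. Eliminate Zara.
Round 3: Aisha 45, Kwame 37, Hassan 23. Eliminate Hassan.
Round 4: Aisha 68, Kwame 37. Aisha has a majority.

Aisha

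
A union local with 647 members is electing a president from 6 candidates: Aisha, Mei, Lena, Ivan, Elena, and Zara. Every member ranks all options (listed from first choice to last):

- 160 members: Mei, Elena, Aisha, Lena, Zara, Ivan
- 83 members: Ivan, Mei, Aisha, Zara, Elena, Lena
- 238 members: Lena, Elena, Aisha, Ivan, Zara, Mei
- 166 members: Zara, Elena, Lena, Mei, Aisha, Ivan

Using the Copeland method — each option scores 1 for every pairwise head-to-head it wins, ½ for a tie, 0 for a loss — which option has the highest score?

Elena

Aisha: beats Ivan and Zara; loses to Mei, Lena, and Elena → score 2.
Mei: beats Aisha and Ivan; loses to Lena, Elena, and Zara → score 2.
Lena: beats Aisha, Mei, Ivan, and Zara; loses to Elena → score 4.
Ivan: loses to Aisha, Mei, Lena, Elena, and Zara → score 0.
Elena: beats Aisha, Mei, Lena, Ivan, and Zara → score 5.
Zara: beats Mei and Ivan; loses to Aisha, Lena, and Elena → score 2.
Elena has the best pairwise record.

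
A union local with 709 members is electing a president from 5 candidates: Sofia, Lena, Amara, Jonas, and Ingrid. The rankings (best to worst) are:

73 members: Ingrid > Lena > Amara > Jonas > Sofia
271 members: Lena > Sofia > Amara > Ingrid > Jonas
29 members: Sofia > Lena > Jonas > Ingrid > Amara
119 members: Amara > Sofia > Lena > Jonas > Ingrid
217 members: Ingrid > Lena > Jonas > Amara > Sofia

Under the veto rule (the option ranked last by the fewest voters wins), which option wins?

Last-place votes: Sofia 290, Lena 0, Amara 29, Jonas 271, Ingrid 119.
Lena is ranked last by the fewest voters, so Lena wins.

Lena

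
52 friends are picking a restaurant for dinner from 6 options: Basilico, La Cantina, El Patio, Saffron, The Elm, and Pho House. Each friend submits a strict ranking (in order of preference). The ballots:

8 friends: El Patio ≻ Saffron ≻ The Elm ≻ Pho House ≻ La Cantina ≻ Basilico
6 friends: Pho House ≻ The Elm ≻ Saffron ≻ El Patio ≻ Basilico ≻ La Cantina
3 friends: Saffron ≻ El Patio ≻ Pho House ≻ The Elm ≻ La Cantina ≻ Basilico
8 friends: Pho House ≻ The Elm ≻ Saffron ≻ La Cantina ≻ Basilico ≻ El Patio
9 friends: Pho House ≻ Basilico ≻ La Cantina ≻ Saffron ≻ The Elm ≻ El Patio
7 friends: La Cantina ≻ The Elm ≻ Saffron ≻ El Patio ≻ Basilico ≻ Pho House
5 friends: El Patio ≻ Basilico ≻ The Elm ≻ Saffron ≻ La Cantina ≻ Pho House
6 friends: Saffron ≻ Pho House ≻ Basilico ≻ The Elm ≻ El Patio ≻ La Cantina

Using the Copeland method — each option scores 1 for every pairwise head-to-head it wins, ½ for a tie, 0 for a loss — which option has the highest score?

Basilico: ties La Cantina; loses to El Patio, Saffron, The Elm, and Pho House → score 0.5.
La Cantina: ties Basilico; loses to El Patio, Saffron, The Elm, and Pho House → score 0.5.
El Patio: beats Basilico and La Cantina; loses to Saffron, The Elm, and Pho House → score 2.
Saffron: beats Basilico, La Cantina, El Patio, and Pho House; ties The Elm → score 4.5.
The Elm: beats Basilico, La Cantina, and El Patio; ties Saffron; loses to Pho House → score 3.5.
Pho House: beats Basilico, La Cantina, El Patio, and The Elm; loses to Saffron → score 4.
Saffron has the best pairwise record.

Saffron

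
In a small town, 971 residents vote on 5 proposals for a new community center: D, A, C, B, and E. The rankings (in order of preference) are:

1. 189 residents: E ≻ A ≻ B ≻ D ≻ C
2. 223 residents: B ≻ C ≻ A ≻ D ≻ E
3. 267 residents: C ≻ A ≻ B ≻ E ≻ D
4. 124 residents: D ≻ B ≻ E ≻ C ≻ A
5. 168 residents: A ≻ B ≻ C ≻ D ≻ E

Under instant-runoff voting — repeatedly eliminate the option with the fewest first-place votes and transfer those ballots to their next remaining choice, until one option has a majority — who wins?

B

Round 1: D 124, A 168, C 267, B 223, E 189. Eliminate D.
Round 2: A 168, C 267, B 347, E 189. Eliminate A.
Round 3: C 267, B 515, E 189. B has a majority.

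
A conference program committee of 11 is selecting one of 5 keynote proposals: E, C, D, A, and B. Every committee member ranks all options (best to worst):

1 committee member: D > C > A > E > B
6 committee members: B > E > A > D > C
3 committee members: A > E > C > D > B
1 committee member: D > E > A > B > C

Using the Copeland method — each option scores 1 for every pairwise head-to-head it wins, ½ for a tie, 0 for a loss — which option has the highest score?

B

E: beats C, D, and A; loses to B → score 3.
C: loses to E, D, A, and B → score 0.
D: beats C; loses to E, A, and B → score 1.
A: beats C and D; loses to E and B → score 2.
B: beats E, C, D, and A → score 4.
B has the best pairwise record.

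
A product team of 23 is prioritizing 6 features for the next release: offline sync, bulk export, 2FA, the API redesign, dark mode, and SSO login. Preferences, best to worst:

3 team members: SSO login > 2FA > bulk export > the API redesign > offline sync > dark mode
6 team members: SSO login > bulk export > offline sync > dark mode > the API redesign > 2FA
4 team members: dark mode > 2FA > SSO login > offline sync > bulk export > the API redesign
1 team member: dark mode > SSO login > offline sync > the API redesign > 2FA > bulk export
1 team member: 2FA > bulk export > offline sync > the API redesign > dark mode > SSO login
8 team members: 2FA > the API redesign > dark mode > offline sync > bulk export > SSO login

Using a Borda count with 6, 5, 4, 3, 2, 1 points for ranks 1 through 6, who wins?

2FA

offline sync: 3·2 + 6·4 + 4·3 + 1·4 + 1·4 + 8·3 = 74
bulk export: 3·4 + 6·5 + 4·2 + 1·1 + 1·5 + 8·2 = 72
2FA: 3·5 + 6·1 + 4·5 + 1·2 + 1·6 + 8·6 = 97
the API redesign: 3·3 + 6·2 + 4·1 + 1·3 + 1·3 + 8·5 = 71
dark mode: 3·1 + 6·3 + 4·6 + 1·6 + 1·2 + 8·4 = 85
SSO login: 3·6 + 6·6 + 4·4 + 1·5 + 1·1 + 8·1 = 84
2FA has the highest Borda score (97).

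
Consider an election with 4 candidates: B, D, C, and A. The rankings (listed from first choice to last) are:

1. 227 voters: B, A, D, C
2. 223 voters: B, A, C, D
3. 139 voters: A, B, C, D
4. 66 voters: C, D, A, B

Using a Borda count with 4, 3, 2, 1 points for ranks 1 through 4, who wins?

B

B: 227·4 + 223·4 + 139·3 + 66·1 = 2283
D: 227·2 + 223·1 + 139·1 + 66·3 = 1014
C: 227·1 + 223·2 + 139·2 + 66·4 = 1215
A: 227·3 + 223·3 + 139·4 + 66·2 = 2038
B has the highest Borda score (2283).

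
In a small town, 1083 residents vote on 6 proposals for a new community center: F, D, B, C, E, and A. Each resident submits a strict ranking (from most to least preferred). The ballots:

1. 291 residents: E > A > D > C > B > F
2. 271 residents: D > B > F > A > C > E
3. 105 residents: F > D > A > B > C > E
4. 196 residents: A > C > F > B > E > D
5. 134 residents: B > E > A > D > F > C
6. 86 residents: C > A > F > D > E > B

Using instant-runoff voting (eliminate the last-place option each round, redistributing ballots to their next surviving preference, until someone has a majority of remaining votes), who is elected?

Round 1: F 105, D 271, B 134, C 86, E 291, A 196. Eliminate C.
Round 2: F 105, D 271, B 134, E 291, A 282. Eliminate F.
Round 3: D 376, B 134, E 291, A 282. Eliminate B.
Round 4: D 376, E 425, A 282. Eliminate A.
Round 5: D 462, E 621. E has a majority.

E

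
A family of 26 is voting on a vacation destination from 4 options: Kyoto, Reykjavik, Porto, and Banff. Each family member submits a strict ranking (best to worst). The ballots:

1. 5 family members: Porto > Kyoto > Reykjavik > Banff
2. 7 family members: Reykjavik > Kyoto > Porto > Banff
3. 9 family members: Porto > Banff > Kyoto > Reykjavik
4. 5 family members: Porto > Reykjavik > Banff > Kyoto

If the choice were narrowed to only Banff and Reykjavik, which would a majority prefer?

Reykjavik

Voters preferring Banff to Reykjavik: 9; preferring Reykjavik to Banff: 17.
Reykjavik wins the head-to-head.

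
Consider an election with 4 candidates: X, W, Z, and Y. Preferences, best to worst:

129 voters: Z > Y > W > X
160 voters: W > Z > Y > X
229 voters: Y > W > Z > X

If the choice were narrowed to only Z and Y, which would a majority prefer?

Z

Voters preferring Z to Y: 289; preferring Y to Z: 229.
Z wins the head-to-head.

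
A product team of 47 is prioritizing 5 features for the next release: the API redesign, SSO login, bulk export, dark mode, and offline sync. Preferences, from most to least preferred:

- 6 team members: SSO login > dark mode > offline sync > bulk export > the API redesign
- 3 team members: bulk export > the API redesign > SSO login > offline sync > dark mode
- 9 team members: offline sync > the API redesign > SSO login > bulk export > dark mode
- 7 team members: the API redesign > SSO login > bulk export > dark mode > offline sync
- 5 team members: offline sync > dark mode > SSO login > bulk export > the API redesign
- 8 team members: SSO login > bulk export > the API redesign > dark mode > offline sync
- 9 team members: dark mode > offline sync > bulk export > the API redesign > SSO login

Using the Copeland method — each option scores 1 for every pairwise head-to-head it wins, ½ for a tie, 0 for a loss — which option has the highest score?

the API redesign: beats SSO login and dark mode; loses to bulk export and offline sync → score 2.
SSO login: beats bulk export, dark mode, and offline sync; loses to the API redesign → score 3.
bulk export: beats the API redesign and dark mode; loses to SSO login and offline sync → score 2.
dark mode: beats offline sync; loses to the API redesign, SSO login, and bulk export → score 1.
offline sync: beats the API redesign and bulk export; loses to SSO login and dark mode → score 2.
SSO login has the best pairwise record.

SSO login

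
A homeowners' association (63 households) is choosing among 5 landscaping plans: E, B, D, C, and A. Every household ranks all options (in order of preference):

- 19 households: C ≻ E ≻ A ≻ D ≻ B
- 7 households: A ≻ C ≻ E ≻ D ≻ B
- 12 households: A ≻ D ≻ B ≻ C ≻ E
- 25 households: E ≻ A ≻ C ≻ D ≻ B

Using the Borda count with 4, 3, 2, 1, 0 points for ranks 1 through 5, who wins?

A

E: 19·3 + 7·2 + 12·0 + 25·4 = 171
B: 19·0 + 7·0 + 12·2 + 25·0 = 24
D: 19·1 + 7·1 + 12·3 + 25·1 = 87
C: 19·4 + 7·3 + 12·1 + 25·2 = 159
A: 19·2 + 7·4 + 12·4 + 25·3 = 189
A has the highest Borda score (189).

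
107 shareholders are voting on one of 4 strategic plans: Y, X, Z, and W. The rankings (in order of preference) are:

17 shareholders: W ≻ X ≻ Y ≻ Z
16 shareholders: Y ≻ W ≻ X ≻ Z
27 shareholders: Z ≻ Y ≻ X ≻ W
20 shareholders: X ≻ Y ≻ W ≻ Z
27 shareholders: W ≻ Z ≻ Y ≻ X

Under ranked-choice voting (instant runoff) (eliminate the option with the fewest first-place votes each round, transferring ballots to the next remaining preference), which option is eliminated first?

Y

Round 1: Y 16, X 20, Z 27, W 44. Eliminate Y.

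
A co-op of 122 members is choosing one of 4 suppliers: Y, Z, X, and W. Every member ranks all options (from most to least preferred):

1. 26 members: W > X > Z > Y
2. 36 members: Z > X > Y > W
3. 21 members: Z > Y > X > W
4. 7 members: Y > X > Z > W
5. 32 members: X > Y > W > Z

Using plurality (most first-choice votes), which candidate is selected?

First-place votes: Y 7, Z 57, X 32, W 26.
Z has the most first-place votes.

Z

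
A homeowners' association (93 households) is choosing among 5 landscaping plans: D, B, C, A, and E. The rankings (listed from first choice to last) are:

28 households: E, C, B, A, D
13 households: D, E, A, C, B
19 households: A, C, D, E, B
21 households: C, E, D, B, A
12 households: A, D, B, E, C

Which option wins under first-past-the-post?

First-place votes: D 13, B 0, C 21, A 31, E 28.
A has the most first-place votes.

A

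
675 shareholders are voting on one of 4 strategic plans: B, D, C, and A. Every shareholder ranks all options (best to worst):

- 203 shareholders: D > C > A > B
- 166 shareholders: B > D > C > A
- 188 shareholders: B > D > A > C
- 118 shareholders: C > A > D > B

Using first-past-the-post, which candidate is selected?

B

First-place votes: B 354, D 203, C 118, A 0.
B has the most first-place votes.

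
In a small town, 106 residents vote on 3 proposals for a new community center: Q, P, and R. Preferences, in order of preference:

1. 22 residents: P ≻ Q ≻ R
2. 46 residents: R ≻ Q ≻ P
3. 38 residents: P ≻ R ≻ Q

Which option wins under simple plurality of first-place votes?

First-place votes: Q 0, P 60, R 46.
P has the most first-place votes.

P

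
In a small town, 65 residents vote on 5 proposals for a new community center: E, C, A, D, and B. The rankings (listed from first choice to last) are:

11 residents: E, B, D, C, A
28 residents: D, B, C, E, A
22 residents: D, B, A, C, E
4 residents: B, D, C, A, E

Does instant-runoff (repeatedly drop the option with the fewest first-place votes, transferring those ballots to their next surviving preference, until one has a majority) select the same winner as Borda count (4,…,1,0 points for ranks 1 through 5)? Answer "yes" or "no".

Instant-runoff — R1 E 11, C 0, A 0, D 50, B 4 (D winner). Winner: D.
Borda — scores: E 72, C 97, A 48, D 234, B 199. Winner: D.
The two methods agree.

yes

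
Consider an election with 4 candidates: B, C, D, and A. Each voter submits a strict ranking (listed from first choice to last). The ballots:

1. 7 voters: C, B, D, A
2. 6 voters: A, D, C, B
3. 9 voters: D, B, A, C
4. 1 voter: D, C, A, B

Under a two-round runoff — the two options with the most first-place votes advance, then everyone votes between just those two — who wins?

Round 1 first-place votes: B 0, C 7, D 10, A 6.
D and C advance.
Runoff: D is preferred to C by 16 voters; C by 7.
D wins the runoff.

D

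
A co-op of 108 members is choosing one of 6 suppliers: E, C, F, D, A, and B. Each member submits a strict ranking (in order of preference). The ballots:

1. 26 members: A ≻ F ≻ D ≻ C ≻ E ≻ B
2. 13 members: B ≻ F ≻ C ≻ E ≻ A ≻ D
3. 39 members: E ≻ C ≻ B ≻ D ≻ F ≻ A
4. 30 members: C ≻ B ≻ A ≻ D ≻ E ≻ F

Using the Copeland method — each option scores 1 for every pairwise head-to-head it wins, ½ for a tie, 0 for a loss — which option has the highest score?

C

E: beats F and B; loses to C, D, and A → score 2.
C: beats E, F, D, A, and B → score 5.
F: loses to E, C, D, A, and B → score 0.
D: beats E and F; loses to C, A, and B → score 2.
A: beats E, F, and D; loses to C and B → score 3.
B: beats F, D, and A; loses to E and C → score 3.
C has the best pairwise record.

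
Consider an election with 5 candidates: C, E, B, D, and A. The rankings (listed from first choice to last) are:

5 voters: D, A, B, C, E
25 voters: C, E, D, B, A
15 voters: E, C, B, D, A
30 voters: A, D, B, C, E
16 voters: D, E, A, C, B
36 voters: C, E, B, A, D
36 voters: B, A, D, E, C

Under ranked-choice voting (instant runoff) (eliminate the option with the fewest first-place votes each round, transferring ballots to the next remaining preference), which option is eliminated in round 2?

D

Round 1: C 61, E 15, B 36, D 21, A 30. Eliminate E.
Round 2: C 76, B 36, D 21, A 30. Eliminate D.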